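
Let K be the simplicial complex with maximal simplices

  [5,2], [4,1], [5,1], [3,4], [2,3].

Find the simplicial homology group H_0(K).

Order the vertices as 1 < 2 < 3 < 4 < 5. Listing each simplex with vertices in this order, K has dimension 1 with simplices:

  0-simplices (5): [1], [2], [3], [4], [5]
  1-simplices (5): [1,4], [1,5], [2,3], [2,5], [3,4]

so the chain groups are C_0 ≅ Z^5, C_1 ≅ Z^5.

The boundary map ∂_1: C_1 → C_0 sends each edge [p,q] (with p < q) to q − p. For instance
  ∂[3,4] = [4] − [3].
This gives a 5×5 integer matrix of rank 4; reducing to Smith normal form yields diagonal entries (1,1,1,1).

Reading off H_k = ker ∂_k / im ∂_{k+1}:

  H_0: rank C_0 − rank ∂_1 = 5 − 4 = 1, and the invariant factors of ∂_1 are all 1, so H_0 ≅ Z.

(K is a triangulation of the circle S^1.)

H_0 ≅ Z.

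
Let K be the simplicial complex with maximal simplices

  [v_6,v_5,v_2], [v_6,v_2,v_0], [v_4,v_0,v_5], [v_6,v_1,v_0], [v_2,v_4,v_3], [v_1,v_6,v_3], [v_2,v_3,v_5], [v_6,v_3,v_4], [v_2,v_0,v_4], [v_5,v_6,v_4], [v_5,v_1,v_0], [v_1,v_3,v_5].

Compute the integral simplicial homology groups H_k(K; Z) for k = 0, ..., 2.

H_0 ≅ Z,  H_1 ≅ Z_2,  H_2 = 0.

We work with the vertex ordering v_0 < v_1 < v_2 < v_3 < v_4 < v_5 < v_6. The simplices of K, each written with vertices in increasing order, are:

  0-simplices (7): [v_0], [v_1], [v_2], [v_3], [v_4], [v_5], [v_6]
  1-simplices (18): (18 of them)
  2-simplices (12): (12 of them)

Hence C_0 ≅ Z^7, C_1 ≅ Z^18, C_2 ≅ Z^12.

∂_1: C_1 → C_0 is given by ∂[p,q] = [q] − [p]. For instance
  ∂[v_0,v_4] = [v_4] − [v_0].
As a 7×18 matrix over Z this has rank 6, with invariant factors (1,1,1,1,1,1).

∂_2: C_2 → C_1 acts by ∂[p,q,r] = [q,r] − [p,r] + [p,q]. For instance
  ∂[v_2,v_3,v_5] = [v_3,v_5] − [v_2,v_5] + [v_2,v_3],
  ∂[v_0,v_2,v_4] = [v_2,v_4] − [v_0,v_4] + [v_0,v_2].
As a 18×12 matrix over Z this has rank 12, with invariant factors (1,1,1,1,1,1,1,1,1,1,1,2).

From H_k ≅ ker(∂_k) / im(∂_{k+1}) we obtain:

  H_0: rank C_0 − rank ∂_1 = 7 − 6 = 1, and the invariant factors of ∂_1 are all 1, so H_0 = Z.
  H_1: rank ker ∂_1 − rank ∂_2 = (18 − 6) − 12 = 0, and ∂_2 has invariant factor 2 > 1, so H_1 = Z_2.
  H_2: rank ker ∂_2 − rank ∂_3 = (12 − 12) − 0 = 0, and there is no ∂_3, so H_2 = 0.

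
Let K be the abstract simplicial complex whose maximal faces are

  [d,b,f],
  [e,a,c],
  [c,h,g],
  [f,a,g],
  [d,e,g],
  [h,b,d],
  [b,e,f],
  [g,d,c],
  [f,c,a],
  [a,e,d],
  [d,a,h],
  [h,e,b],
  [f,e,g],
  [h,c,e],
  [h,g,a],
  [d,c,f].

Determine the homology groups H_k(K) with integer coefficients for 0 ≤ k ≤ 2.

We work with the vertex ordering a < b < c < d < e < f < g < h. The simplices of K, each written with vertices in increasing order, are:

  0-simplices (8): a, b, c, d, e, f, g, h
  1-simplices (24): ac, ad, ae, af, ag, ah, bd, be, bf, bh, cd, ce, cf, cg, ch, de, df, dg, dh, ef, eg, eh, fg, gh
  2-simplices (16): ace, acf, ade, adh, afg, agh, bdf, bdh, bef, beh, cdf, cdg, ceh, cgh, deg, efg

giving chain groups C_0 ≅ Z^8, C_1 ≅ Z^24, C_2 ≅ Z^16.

The boundary map ∂_1: C_1 → C_0 maps an edge to its endpoints' difference, ∂[p,q] = q − p. For instance
  ∂af = f − a.
The 8×24 boundary matrix has rank 7 and Smith normal form diag(1,1,1,1,1,1,1).

The boundary map ∂_2: C_2 → C_1 acts by ∂[p,q,r] = [q,r] − [p,r] + [p,q]. For instance
  ∂agh = gh − ah + ag,
  ∂bef = ef − bf + be.
This gives a 24×16 integer matrix of rank 15; reducing to Smith normal form yields diagonal entries (1,1,1,1,1,1,1,1,1,1,1,1,1,1,1).

From H_k ≅ ker(∂_k) / im(∂_{k+1}) we obtain:

  H_0: rank C_0 − rank ∂_1 = 8 − 7 = 1, and the invariant factors of ∂_1 are all 1, so H_0 ≅ Z.
  H_1: rank ker ∂_1 − rank ∂_2 = (24 − 7) − 15 = 2, and the invariant factors of ∂_2 are all 1, so H_1 ≅ Z^2.
  H_2: rank ker ∂_2 − rank ∂_3 = (16 − 15) − 0 = 1, and there is no ∂_3, so H_2 ≅ Z.

As a check, the Euler characteristic is 8 − 24 + 16 = 0, which agrees with 1 − 2 + 1 = 0.
(K is a triangulation of the torus T^2.)

H_0 ≅ Z,  H_1 ≅ Z^2,  H_2 ≅ Z.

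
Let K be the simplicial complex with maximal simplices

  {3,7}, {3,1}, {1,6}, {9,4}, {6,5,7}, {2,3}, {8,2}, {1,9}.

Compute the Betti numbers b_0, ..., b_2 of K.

K has 9 vertices, 10 edges, 1 triangle.
rank ∂_0 = 0, rank ∂_1 = 8 ⇒ b_0 = 9 − 0 − 8 = 1; all invariant factors of ∂_1 are 1 so no torsion. So H_0 = Z.
rank ∂_1 = 8, rank ∂_2 = 1 ⇒ b_1 = 10 − 8 − 1 = 1; all invariant factors of ∂_2 are 1 so no torsion. So H_1 = Z.
rank ∂_2 = 1, rank ∂_3 = 0 ⇒ b_2 = 1 − 1 − 0 = 0. So H_2 = 0.

b_0 = 1, b_1 = 1, b_2 = 0.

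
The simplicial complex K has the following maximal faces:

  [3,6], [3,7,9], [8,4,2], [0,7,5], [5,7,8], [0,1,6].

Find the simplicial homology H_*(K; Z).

H_0 = Z,  H_1 = Z,  H_2 = 0.

Take the total order 0 < 1 < 2 < 3 < 4 < 5 < 6 < 7 < 8 < 9 on the vertex set. Then K (dimension 2) consists of the simplices:

  0-simplices (10): [0], [1], [2], [3], [4], [5], [6], [7], [8], [9]
  1-simplices (15): [0,1], [0,5], [0,6], [0,7], [1,6], [2,4], [2,8], [3,6], [3,7], [3,9], [4,8], [5,7], [5,8], [7,8], [7,9]
  2-simplices (5): [0,1,6], [0,5,7], [2,4,8], [3,7,9], [5,7,8]

giving chain groups C_0 ≅ Z^10, C_1 ≅ Z^15, C_2 ≅ Z^5.

Boundary ∂_1: C_1 → C_0 is given by ∂[p,q] = [q] − [p]. For instance
  ∂[5,7] = [7] − [5].
The resulting 10×15 matrix has rank 9, and its Smith normal form has invariant factors (1,1,1,1,1,1,1,1,1).

The boundary map ∂_2: C_2 → C_1 acts by ∂[p,q,r] = [q,r] − [p,r] + [p,q]. For instance
  ∂[5,7,8] = [7,8] − [5,8] + [5,7],
  ∂[3,7,9] = [7,9] − [3,9] + [3,7].
This gives a 15×5 integer matrix of rank 5; reducing to Smith normal form yields diagonal entries (1,1,1,1,1).

Reading off H_k = ker ∂_k / im ∂_{k+1}:

  H_0: rank C_0 − rank ∂_1 = 10 − 9 = 1, and the invariant factors of ∂_1 are all 1, so H_0 = Z.
  H_1: rank ker ∂_1 − rank ∂_2 = (15 − 9) − 5 = 1, and the invariant factors of ∂_2 are all 1, so H_1 = Z.
  H_2: rank ker ∂_2 − rank ∂_3 = (5 − 5) − 0 = 0, and there is no ∂_3, so H_2 = 0.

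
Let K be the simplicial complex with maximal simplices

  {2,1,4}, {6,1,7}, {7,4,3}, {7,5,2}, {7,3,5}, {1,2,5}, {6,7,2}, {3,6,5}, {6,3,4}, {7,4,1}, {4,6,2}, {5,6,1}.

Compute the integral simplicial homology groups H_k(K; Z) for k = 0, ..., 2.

H_0 = Z,  H_1 = Z/2,  H_2 = 0.

Fix the vertex order 1 < 2 < 3 < 4 < 5 < 6 < 7 and write every simplex with vertices in increasing order. Then dim K = 2 and the simplices of K are:

  0-simplices (7): [1], [2], [3], [4], [5], [6], [7]
  1-simplices (18): [1,2], [1,4], [1,5], [1,6], [1,7], [2,4], [2,5], [2,6], [2,7], [3,4], [3,5], [3,6], [3,7], [4,6], [4,7], [5,6], [5,7], [6,7]
  2-simplices (12): [1,2,4], [1,2,5], [1,4,7], [1,5,6], [1,6,7], [2,4,6], [2,5,7], [2,6,7], [3,4,6], [3,4,7], [3,5,6], [3,5,7]

giving chain groups C_0 ≅ Z^7, C_1 ≅ Z^18, C_2 ≅ Z^12.

∂_1: C_1 → C_0 sends each edge [p,q] (with p < q) to q − p. For instance
  ∂[5,7] = [7] − [5].
The resulting 7×18 matrix has rank 6, and its Smith normal form has invariant factors (1,1,1,1,1,1).

Boundary ∂_2: C_2 → C_1 maps a triangle to the signed sum of its edges. For instance
  ∂[1,5,6] = [5,6] − [1,6] + [1,5],
  ∂[3,4,6] = [4,6] − [3,6] + [3,4].
The 18×12 boundary matrix has rank 12 and Smith normal form diag(1,1,1,1,1,1,1,1,1,1,1,2).

Computing H_k = (kernel of ∂_k) / (image of ∂_{k+1}):

  H_0: rank C_0 − rank ∂_1 = 7 − 6 = 1, and the invariant factors of ∂_1 are all 1, so H_0 ≅ Z.
  H_1: rank ker ∂_1 − rank ∂_2 = (18 − 6) − 12 = 0, and ∂_2 has invariant factor 2 > 1, so H_1 ≅ Z/2.
  H_2: rank ker ∂_2 − rank ∂_3 = (12 − 12) − 0 = 0, and there is no ∂_3, so H_2 ≅ 0.

(K is a triangulation of the real projective plane RP^2.)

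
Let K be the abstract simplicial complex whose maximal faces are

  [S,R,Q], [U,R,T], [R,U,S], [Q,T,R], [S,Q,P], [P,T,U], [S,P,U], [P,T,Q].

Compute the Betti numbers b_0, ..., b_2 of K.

b_0 = 1, b_1 = 0, b_2 = 1.

Order the vertices as P < Q < R < S < T < U. Listing each simplex with vertices in this order, K has dimension 2 with simplices:

  0-simplices (6): P, Q, R, S, T, U
  1-simplices (12): PQ, PS, PT, PU, QR, QS, QT, RS, RT, RU, SU, TU
  2-simplices (8): PQS, PQT, PSU, PTU, QRS, QRT, RSU, RTU

Hence C_0 ≅ Z^6, C_1 ≅ Z^12, C_2 ≅ Z^8.

∂_1: C_1 → C_0 is given by ∂[p,q] = [q] − [p].
As a 6×12 matrix over Z this has rank 5, with invariant factors (1,1,1,1,1).

∂_2: C_2 → C_1 sends each 2-simplex [p,q,r] to [q,r] − [p,r] + [p,q]. For instance
  ∂RTU = TU − RU + RT,
  ∂PQT = QT − PT + PQ.
The 12×8 boundary matrix has rank 7 and Smith normal form diag(1,1,1,1,1,1,1).

From H_k ≅ ker(∂_k) / im(∂_{k+1}) we obtain:

  H_0: rank C_0 − rank ∂_1 = 6 − 5 = 1, and the invariant factors of ∂_1 are all 1, so H_0 = Z.
  H_1: rank ker ∂_1 − rank ∂_2 = (12 − 5) − 7 = 0, and the invariant factors of ∂_2 are all 1, so H_1 = 0.
  H_2: rank ker ∂_2 − rank ∂_3 = (8 − 7) − 0 = 1, and there is no ∂_3, so H_2 = Z.

Hence the Betti numbers are b_0 = 1, b_1 = 0, b_2 = 1.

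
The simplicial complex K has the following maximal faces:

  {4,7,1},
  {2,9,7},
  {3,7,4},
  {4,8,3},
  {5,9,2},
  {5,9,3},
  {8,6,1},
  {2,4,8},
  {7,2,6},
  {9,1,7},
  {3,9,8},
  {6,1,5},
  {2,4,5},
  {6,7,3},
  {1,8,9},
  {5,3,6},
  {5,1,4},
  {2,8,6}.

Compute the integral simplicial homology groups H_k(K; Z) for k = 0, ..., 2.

K has 9 vertices, 27 edges, 18 triangles.
rank ∂_0 = 0, rank ∂_1 = 8 ⇒ b_0 = 9 − 0 − 8 = 1; all invariant factors of ∂_1 are 1 so no torsion. So H_0 = Z.
rank ∂_1 = 8, rank ∂_2 = 17 ⇒ b_1 = 27 − 8 − 17 = 2; all invariant factors of ∂_2 are 1 so no torsion. So H_1 = Z^2.
rank ∂_2 = 17, rank ∂_3 = 0 ⇒ b_2 = 18 − 17 − 0 = 1. So H_2 = Z.

H_0 ≅ Z,  H_1 ≅ Z^2,  H_2 ≅ Z.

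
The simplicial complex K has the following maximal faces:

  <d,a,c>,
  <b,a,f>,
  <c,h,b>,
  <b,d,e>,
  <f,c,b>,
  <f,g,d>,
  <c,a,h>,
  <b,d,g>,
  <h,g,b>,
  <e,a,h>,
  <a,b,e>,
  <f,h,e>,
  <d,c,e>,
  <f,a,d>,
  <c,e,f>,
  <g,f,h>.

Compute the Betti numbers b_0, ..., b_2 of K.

b_0 = 1, b_1 = 2, b_2 = 1.

We work with the vertex ordering a < b < c < d < e < f < g < h. The simplices of K, each written with vertices in increasing order, are:

  0-simplices (8): a, b, c, d, e, f, g, h
  1-simplices (24): ab, ac, ad, ae, af, ah, bc, bd, be, bf, bg, bh, cd, ce, cf, ch, de, df, dg, ef, eh, fg, fh, gh
  2-simplices (16): abe, abf, acd, ach, adf, aeh, bcf, bch, bde, bdg, bgh, cde, cef, dfg, efh, fgh

so the chain groups are C_0 ≅ Z^8, C_1 ≅ Z^24, C_2 ≅ Z^16.

The boundary map ∂_1: C_1 → C_0 maps an edge to its endpoints' difference, ∂[p,q] = q − p.
The 8×24 boundary matrix has rank 7 and Smith normal form diag(1,1,1,1,1,1,1).

∂_2: C_2 → C_1 sends each 2-simplex [p,q,r] to [q,r] − [p,r] + [p,q]. For instance
  ∂cde = de − ce + cd,
  ∂dfg = fg − dg + df.
The 24×16 boundary matrix has rank 15 and Smith normal form diag(1,1,1,1,1,1,1,1,1,1,1,1,1,1,1).

Now H_k = ker ∂_k / im ∂_{k+1}, so:

  H_0: rank C_0 − rank ∂_1 = 8 − 7 = 1, and the invariant factors of ∂_1 are all 1, so H_0 ≅ Z.
  H_1: rank ker ∂_1 − rank ∂_2 = (24 − 7) − 15 = 2, and the invariant factors of ∂_2 are all 1, so H_1 ≅ Z^2.
  H_2: rank ker ∂_2 − rank ∂_3 = (16 − 15) − 0 = 1, and there is no ∂_3, so H_2 ≅ Z.

As a check, the Euler characteristic is 8 − 24 + 16 = 0, which agrees with 1 − 2 + 1 = 0.

Hence the Betti numbers are b_0 = 1, b_1 = 2, b_2 = 1.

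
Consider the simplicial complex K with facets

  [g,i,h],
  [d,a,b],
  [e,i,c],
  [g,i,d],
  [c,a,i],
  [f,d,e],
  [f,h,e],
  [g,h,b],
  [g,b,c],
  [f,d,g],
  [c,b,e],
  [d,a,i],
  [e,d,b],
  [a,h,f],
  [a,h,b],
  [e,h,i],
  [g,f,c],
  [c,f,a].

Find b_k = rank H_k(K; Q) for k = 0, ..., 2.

b_0 = 1, b_1 = 2, b_2 = 1.

K has 9 vertices, 27 edges, 18 triangles.
rank ∂_0 = 0, rank ∂_1 = 8 ⇒ b_0 = 9 − 0 − 8 = 1; all invariant factors of ∂_1 are 1 so no torsion. So H_0 ≅ Z.
rank ∂_1 = 8, rank ∂_2 = 17 ⇒ b_1 = 27 − 8 − 17 = 2; all invariant factors of ∂_2 are 1 so no torsion. So H_1 ≅ Z^2.
rank ∂_2 = 17, rank ∂_3 = 0 ⇒ b_2 = 18 − 17 − 0 = 1. So H_2 ≅ Z.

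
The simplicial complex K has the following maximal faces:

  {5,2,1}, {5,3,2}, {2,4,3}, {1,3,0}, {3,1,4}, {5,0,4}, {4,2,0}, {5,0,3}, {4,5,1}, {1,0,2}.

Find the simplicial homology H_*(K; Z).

We work with the vertex ordering 0 < 1 < 2 < 3 < 4 < 5. The simplices of K, each written with vertices in increasing order, are:

  0-simplices (6): [0], [1], [2], [3], [4], [5]
  1-simplices (15): [0,1], [0,2], [0,3], [0,4], [0,5], [1,2], [1,3], [1,4], [1,5], [2,3], [2,4], [2,5], [3,4], [3,5], [4,5]
  2-simplices (10): [0,1,2], [0,1,3], [0,2,4], [0,3,5], [0,4,5], [1,2,5], [1,3,4], [1,4,5], [2,3,4], [2,3,5]

so the chain groups are C_0 ≅ Z^6, C_1 ≅ Z^15, C_2 ≅ Z^10.

∂_1: C_1 → C_0 is given by ∂[p,q] = [q] − [p]. For instance
  ∂[1,2] = [2] − [1].
The resulting 6×15 matrix has rank 5, and its Smith normal form has invariant factors (1,1,1,1,1).

The boundary map ∂_2: C_2 → C_1 acts by ∂[p,q,r] = [q,r] − [p,r] + [p,q]. For instance
  ∂[0,3,5] = [3,5] − [0,5] + [0,3],
  ∂[0,2,4] = [2,4] − [0,4] + [0,2].
This gives a 15×10 integer matrix of rank 10; reducing to Smith normal form yields diagonal entries (1,1,1,1,1,1,1,1,1,2).

Reading off H_k = ker ∂_k / im ∂_{k+1}:

  H_0: rank C_0 − rank ∂_1 = 6 − 5 = 1, and the invariant factors of ∂_1 are all 1, so H_0 ≅ Z.
  H_1: rank ker ∂_1 − rank ∂_2 = (15 − 5) − 10 = 0, and ∂_2 has invariant factor 2 > 1, so H_1 ≅ Z/2.
  H_2: rank ker ∂_2 − rank ∂_3 = (10 − 10) − 0 = 0, and there is no ∂_3, so H_2 ≅ 0.

H_0 ≅ Z,  H_1 ≅ Z/2,  H_2 = 0.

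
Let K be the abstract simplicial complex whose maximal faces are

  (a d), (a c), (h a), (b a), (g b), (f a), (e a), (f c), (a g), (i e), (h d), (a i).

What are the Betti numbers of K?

b_0 = 1, b_1 = 4.

Order the vertices as a < b < c < d < e < f < g < h < i. Listing each simplex with vertices in this order, K has dimension 1 with simplices:

  0-simplices (9): a, b, c, d, e, f, g, h, i
  1-simplices (12): ab, ac, ad, ae, af, ag, ah, ai, bg, cf, dh, ei

giving chain groups C_0 ≅ Z^9, C_1 ≅ Z^12.

∂_1: C_1 → C_0 is given by ∂[p,q] = [q] − [p].
The 9×12 boundary matrix has rank 8 and Smith normal form diag(1,1,1,1,1,1,1,1).

Computing H_k = (kernel of ∂_k) / (image of ∂_{k+1}):

  H_0: rank C_0 − rank ∂_1 = 9 − 8 = 1, and the invariant factors of ∂_1 are all 1, so H_0 = Z.
  H_1: rank ker ∂_1 − rank ∂_2 = (12 − 8) − 0 = 4, and there is no ∂_2, so H_1 = Z^4.

(K is a triangulation of a wedge of 4 circles.)

Hence the Betti numbers are b_0 = 1, b_1 = 4.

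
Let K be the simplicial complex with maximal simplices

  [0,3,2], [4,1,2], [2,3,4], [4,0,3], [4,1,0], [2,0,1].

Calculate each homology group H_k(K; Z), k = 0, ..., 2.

H_0 ≅ Z,  H_1 = 0,  H_2 ≅ Z.

K has 5 vertices, 9 edges, 6 triangles.
rank ∂_0 = 0, rank ∂_1 = 4 ⇒ b_0 = 5 − 0 − 4 = 1; all invariant factors of ∂_1 are 1 so no torsion. So H_0 = Z.
rank ∂_1 = 4, rank ∂_2 = 5 ⇒ b_1 = 9 − 4 − 5 = 0; all invariant factors of ∂_2 are 1 so no torsion. So H_1 = 0.
rank ∂_2 = 5, rank ∂_3 = 0 ⇒ b_2 = 6 − 5 − 0 = 1. So H_2 = Z.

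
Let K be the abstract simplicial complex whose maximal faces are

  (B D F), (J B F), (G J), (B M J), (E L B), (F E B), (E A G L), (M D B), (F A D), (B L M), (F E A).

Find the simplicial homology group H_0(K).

H_0 = Z.

Order the vertices as A < B < D < E < F < G < J < L < M. Listing each simplex with vertices in this order, K has dimension 3 with simplices:

  0-simplices (9): A, B, D, E, F, G, J, L, M
  1-simplices (21): AD, AE, AF, AG, AL, BD, BE, BF, BJ, BL, BM, DF, DM, EF, EG, EL, FJ, GJ, GL, JM, LM
  2-simplices (13): ADF, AEF, AEG, AEL, AGL, BDF, BDM, BEF, BEL, BFJ, BJM, BLM, EGL
  3-simplices (1): AEGL

Hence C_0 ≅ Z^9, C_1 ≅ Z^21, C_2 ≅ Z^13, C_3 ≅ Z^1.

Boundary ∂_1: C_1 → C_0 maps an edge to its endpoints' difference, ∂[p,q] = q − p.
The 9×21 boundary matrix has rank 8 and Smith normal form diag(1,1,1,1,1,1,1,1).

Boundary ∂_2: C_2 → C_1 maps a triangle to the signed sum of its edges. For instance
  ∂AEF = EF − AF + AE,
  ∂BLM = LM − BM + BL.
The resulting 21×13 matrix has rank 12, and its Smith normal form has invariant factors (1,1,1,1,1,1,1,1,1,1,1,1).

The boundary map ∂_3: C_3 → C_2 sends each 3-simplex σ to the alternating sum Σ_i (−1)^i (σ with its i-th vertex removed). For instance
  ∂AEGL = EGL − AGL + AEL − AEG.
The 13×1 boundary matrix has rank 1 and Smith normal form diag(1).

From H_k ≅ ker(∂_k) / im(∂_{k+1}) we obtain:

  H_0: rank C_0 − rank ∂_1 = 9 − 8 = 1, and the invariant factors of ∂_1 are all 1, so H_0 ≅ Z.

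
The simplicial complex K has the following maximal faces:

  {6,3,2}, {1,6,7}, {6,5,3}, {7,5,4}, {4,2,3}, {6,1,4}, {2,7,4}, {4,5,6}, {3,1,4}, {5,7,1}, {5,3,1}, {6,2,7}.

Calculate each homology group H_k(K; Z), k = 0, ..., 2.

Fix the vertex order 1 < 2 < 3 < 4 < 5 < 6 < 7 and write every simplex with vertices in increasing order. Then dim K = 2 and the simplices of K are:

  0-simplices (7): [1], [2], [3], [4], [5], [6], [7]
  1-simplices (18): [1,3], [1,4], [1,5], [1,6], [1,7], [2,3], [2,4], [2,6], [2,7], [3,4], [3,5], [3,6], [4,5], [4,6], [4,7], [5,6], [5,7], [6,7]
  2-simplices (12): [1,3,4], [1,3,5], [1,4,6], [1,5,7], [1,6,7], [2,3,4], [2,3,6], [2,4,7], [2,6,7], [3,5,6], [4,5,6], [4,5,7]

so the chain groups are C_0 ≅ Z^7, C_1 ≅ Z^18, C_2 ≅ Z^12.

The boundary map ∂_1: C_1 → C_0 maps an edge to its endpoints' difference, ∂[p,q] = q − p. For instance
  ∂[3,5] = [5] − [3].
The 7×18 boundary matrix has rank 6 and Smith normal form diag(1,1,1,1,1,1).

Boundary ∂_2: C_2 → C_1 acts by ∂[p,q,r] = [q,r] − [p,r] + [p,q]. For instance
  ∂[2,3,4] = [3,4] − [2,4] + [2,3],
  ∂[4,5,7] = [5,7] − [4,7] + [4,5].
The 18×12 boundary matrix has rank 12 and Smith normal form diag(1,1,1,1,1,1,1,1,1,1,1,2).

From H_k ≅ ker(∂_k) / im(∂_{k+1}) we obtain:

  H_0: rank C_0 − rank ∂_1 = 7 − 6 = 1, and the invariant factors of ∂_1 are all 1, so H_0 = Z.
  H_1: rank ker ∂_1 − rank ∂_2 = (18 − 6) − 12 = 0, and ∂_2 has invariant factor 2 > 1, so H_1 = Z/2.
  H_2: rank ker ∂_2 − rank ∂_3 = (12 − 12) − 0 = 0, and there is no ∂_3, so H_2 = 0.

(K is a triangulation of the real projective plane RP^2.)

H_0 ≅ Z,  H_1 ≅ Z/2,  H_2 = 0.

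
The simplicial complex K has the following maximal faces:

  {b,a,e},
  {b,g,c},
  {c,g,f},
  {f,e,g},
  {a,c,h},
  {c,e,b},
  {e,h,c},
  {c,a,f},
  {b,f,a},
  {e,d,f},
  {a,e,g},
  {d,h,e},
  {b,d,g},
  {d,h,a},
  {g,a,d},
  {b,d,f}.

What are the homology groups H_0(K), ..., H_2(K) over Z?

K has 8 vertices, 24 edges, 16 triangles.
rank ∂_0 = 0, rank ∂_1 = 7 ⇒ b_0 = 8 − 0 − 7 = 1; all invariant factors of ∂_1 are 1 so no torsion. So H_0 = Z.
rank ∂_1 = 7, rank ∂_2 = 15 ⇒ b_1 = 24 − 7 − 15 = 2; all invariant factors of ∂_2 are 1 so no torsion. So H_1 = Z^2.
rank ∂_2 = 15, rank ∂_3 = 0 ⇒ b_2 = 16 − 15 − 0 = 1. So H_2 = Z.

H_0 = Z,  H_1 = Z^2,  H_2 = Z.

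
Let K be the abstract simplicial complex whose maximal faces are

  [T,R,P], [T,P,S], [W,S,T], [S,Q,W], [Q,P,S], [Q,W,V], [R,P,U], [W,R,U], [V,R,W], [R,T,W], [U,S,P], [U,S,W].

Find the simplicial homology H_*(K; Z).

H_0 ≅ Z,  H_1 = 0,  H_2 ≅ Z.

Order the vertices as P < Q < R < S < T < U < V < W. Listing each simplex with vertices in this order, K has dimension 2 with simplices:

  0-simplices (8): P, Q, R, S, T, U, V, W
  1-simplices (18): PQ, PR, PS, PT, PU, QS, QV, QW, RT, RU, RV, RW, ST, SU, SW, TW, UW, VW
  2-simplices (12): PQS, PRT, PRU, PST, PSU, QSW, QVW, RTW, RUW, RVW, STW, SUW

Hence C_0 ≅ Z^8, C_1 ≅ Z^18, C_2 ≅ Z^12.

The boundary map ∂_1: C_1 → C_0 maps an edge to its endpoints' difference, ∂[p,q] = q − p.
As a 8×18 matrix over Z this has rank 7, with invariant factors (1,1,1,1,1,1,1).

The boundary map ∂_2: C_2 → C_1 maps a triangle to the signed sum of its edges. For instance
  ∂PRT = RT − PT + PR,
  ∂PQS = QS − PS + PQ.
The resulting 18×12 matrix has rank 11, and its Smith normal form has invariant factors (1,1,1,1,1,1,1,1,1,1,1).

Reading off H_k = ker ∂_k / im ∂_{k+1}:

  H_0: rank C_0 − rank ∂_1 = 8 − 7 = 1, and the invariant factors of ∂_1 are all 1, so H_0 = Z.
  H_1: rank ker ∂_1 − rank ∂_2 = (18 − 7) − 11 = 0, and the invariant factors of ∂_2 are all 1, so H_1 = 0.
  H_2: rank ker ∂_2 − rank ∂_3 = (12 − 11) − 0 = 1, and there is no ∂_3, so H_2 = Z.

As a check, the Euler characteristic is 8 − 18 + 12 = 2, which agrees with 1 − 0 + 1 = 2.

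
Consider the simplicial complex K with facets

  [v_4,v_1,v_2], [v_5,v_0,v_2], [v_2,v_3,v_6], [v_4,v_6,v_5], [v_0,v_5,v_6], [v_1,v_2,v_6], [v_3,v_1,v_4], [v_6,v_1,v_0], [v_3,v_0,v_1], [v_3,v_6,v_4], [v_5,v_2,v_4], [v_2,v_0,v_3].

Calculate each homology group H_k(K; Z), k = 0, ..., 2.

H_0 ≅ Z,  H_1 ≅ Z/2,  H_2 = 0.

We work with the vertex ordering v_0 < v_1 < v_2 < v_3 < v_4 < v_5 < v_6. The simplices of K, each written with vertices in increasing order, are:

  0-simplices (7): [v_0], [v_1], [v_2], [v_3], [v_4], [v_5], [v_6]
  1-simplices (18): (18 of them)
  2-simplices (12): (12 of them)

Hence C_0 ≅ Z^7, C_1 ≅ Z^18, C_2 ≅ Z^12.

The boundary map ∂_1: C_1 → C_0 sends each edge [p,q] (with p < q) to q − p. For instance
  ∂[v_0,v_2] = [v_2] − [v_0].
The resulting 7×18 matrix has rank 6, and its Smith normal form has invariant factors (1,1,1,1,1,1).

∂_2: C_2 → C_1 maps a triangle to the signed sum of its edges. For instance
  ∂[v_1,v_3,v_4] = [v_3,v_4] − [v_1,v_4] + [v_1,v_3],
  ∂[v_1,v_2,v_4] = [v_2,v_4] − [v_1,v_4] + [v_1,v_2].
As a 18×12 matrix over Z this has rank 12, with invariant factors (1,1,1,1,1,1,1,1,1,1,1,2).

Computing H_k = (kernel of ∂_k) / (image of ∂_{k+1}):

  H_0: rank C_0 − rank ∂_1 = 7 − 6 = 1, and the invariant factors of ∂_1 are all 1, so H_0 = Z.
  H_1: rank ker ∂_1 − rank ∂_2 = (18 − 6) − 12 = 0, and ∂_2 has invariant factor 2 > 1, so H_1 = Z/2.
  H_2: rank ker ∂_2 − rank ∂_3 = (12 − 12) − 0 = 0, and there is no ∂_3, so H_2 = 0.

As a check, the Euler characteristic is 7 − 18 + 12 = 1, which agrees with 1 − 0 + 0 = 1.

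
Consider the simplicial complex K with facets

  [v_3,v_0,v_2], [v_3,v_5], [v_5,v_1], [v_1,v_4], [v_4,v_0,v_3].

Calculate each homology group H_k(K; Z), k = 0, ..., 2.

H_0 ≅ Z,  H_1 ≅ Z,  H_2 = 0.

Order the vertices as v_0 < v_1 < v_2 < v_3 < v_4 < v_5. Listing each simplex with vertices in this order, K has dimension 2 with simplices:

  0-simplices (6): [v_0], [v_1], [v_2], [v_3], [v_4], [v_5]
  1-simplices (8): [v_0,v_2], [v_0,v_3], [v_0,v_4], [v_1,v_4], [v_1,v_5], [v_2,v_3], [v_3,v_4], [v_3,v_5]
  2-simplices (2): [v_0,v_2,v_3], [v_0,v_3,v_4]

Hence C_0 ≅ Z^6, C_1 ≅ Z^8, C_2 ≅ Z^2.

∂_1: C_1 → C_0 is given by ∂[p,q] = [q] − [p].
The 6×8 boundary matrix has rank 5 and Smith normal form diag(1,1,1,1,1).

Boundary ∂_2: C_2 → C_1 sends each 2-simplex [p,q,r] to [q,r] − [p,r] + [p,q]. For instance
  ∂[v_0,v_2,v_3] = [v_2,v_3] − [v_0,v_3] + [v_0,v_2],
  ∂[v_0,v_3,v_4] = [v_3,v_4] − [v_0,v_4] + [v_0,v_3].
This gives a 8×2 integer matrix of rank 2; reducing to Smith normal form yields diagonal entries (1,1).

Computing H_k = (kernel of ∂_k) / (image of ∂_{k+1}):

  H_0: rank C_0 − rank ∂_1 = 6 − 5 = 1, and the invariant factors of ∂_1 are all 1, so H_0 = Z.
  H_1: rank ker ∂_1 − rank ∂_2 = (8 − 5) − 2 = 1, and the invariant factors of ∂_2 are all 1, so H_1 = Z.
  H_2: rank ker ∂_2 − rank ∂_3 = (2 − 2) − 0 = 0, and there is no ∂_3, so H_2 = 0.

As a check, the Euler characteristic is 6 − 8 + 2 = 0, which agrees with 1 − 1 + 0 = 0.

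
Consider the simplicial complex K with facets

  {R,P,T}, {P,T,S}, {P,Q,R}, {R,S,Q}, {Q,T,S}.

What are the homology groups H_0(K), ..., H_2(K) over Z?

H_0 ≅ Z,  H_1 ≅ Z,  H_2 = 0.

Order the vertices as P < Q < R < S < T. Listing each simplex with vertices in this order, K has dimension 2 with simplices:

  0-simplices (5): P, Q, R, S, T
  1-simplices (10): PQ, PR, PS, PT, QR, QS, QT, RS, RT, ST
  2-simplices (5): PQR, PRT, PST, QRS, QST

so the chain groups are C_0 ≅ Z^5, C_1 ≅ Z^10, C_2 ≅ Z^5.

The boundary map ∂_1: C_1 → C_0 is given by ∂[p,q] = [q] − [p].
The resulting 5×10 matrix has rank 4, and its Smith normal form has invariant factors (1,1,1,1).

The boundary map ∂_2: C_2 → C_1 acts by ∂[p,q,r] = [q,r] − [p,r] + [p,q]. For instance
  ∂PQR = QR − PR + PQ,
  ∂PST = ST − PT + PS.
The resulting 10×5 matrix has rank 5, and its Smith normal form has invariant factors (1,1,1,1,1).

From H_k ≅ ker(∂_k) / im(∂_{k+1}) we obtain:

  H_0: rank C_0 − rank ∂_1 = 5 − 4 = 1, and the invariant factors of ∂_1 are all 1, so H_0 = Z.
  H_1: rank ker ∂_1 − rank ∂_2 = (10 − 4) − 5 = 1, and the invariant factors of ∂_2 are all 1, so H_1 = Z.
  H_2: rank ker ∂_2 − rank ∂_3 = (5 − 5) − 0 = 0, and there is no ∂_3, so H_2 = 0.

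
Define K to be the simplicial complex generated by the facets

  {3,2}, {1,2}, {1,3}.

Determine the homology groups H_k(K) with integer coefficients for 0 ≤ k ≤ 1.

H_0 ≅ Z,  H_1 ≅ Z.

Fix the vertex order 1 < 2 < 3 and write every simplex with vertices in increasing order. Then dim K = 1 and the simplices of K are:

  0-simplices (3): [1], [2], [3]
  1-simplices (3): [1,2], [1,3], [2,3]

Hence C_0 ≅ Z^3, C_1 ≅ Z^3.

The boundary map ∂_1: C_1 → C_0 sends each edge [p,q] (with p < q) to q − p. For instance
  ∂[2,3] = [3] − [2].
The resulting 3×3 matrix has rank 2, and its Smith normal form has invariant factors (1,1).

From H_k ≅ ker(∂_k) / im(∂_{k+1}) we obtain:

  H_0: rank C_0 − rank ∂_1 = 3 − 2 = 1, and the invariant factors of ∂_1 are all 1, so H_0 = Z.
  H_1: rank ker ∂_1 − rank ∂_2 = (3 − 2) − 0 = 1, and there is no ∂_2, so H_1 = Z.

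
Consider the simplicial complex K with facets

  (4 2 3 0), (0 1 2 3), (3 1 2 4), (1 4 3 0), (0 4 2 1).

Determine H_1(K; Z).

H_1 ≅ 0.

Take the total order 0 < 1 < 2 < 3 < 4 on the vertex set. Then K (dimension 3) consists of the simplices:

  0-simplices (5): [0], [1], [2], [3], [4]
  1-simplices (10): [0,1], [0,2], [0,3], [0,4], [1,2], [1,3], [1,4], [2,3], [2,4], [3,4]
  2-simplices (10): [0,1,2], [0,1,3], [0,1,4], [0,2,3], [0,2,4], [0,3,4], [1,2,3], [1,2,4], [1,3,4], [2,3,4]
  3-simplices (5): [0,1,2,3], [0,1,2,4], [0,1,3,4], [0,2,3,4], [1,2,3,4]

giving chain groups C_0 ≅ Z^5, C_1 ≅ Z^10, C_2 ≅ Z^10, C_3 ≅ Z^5.

The boundary map ∂_1: C_1 → C_0 maps an edge to its endpoints' difference, ∂[p,q] = q − p.
As a 5×10 matrix over Z this has rank 4, with invariant factors (1,1,1,1).

Boundary ∂_2: C_2 → C_1 maps a triangle to the signed sum of its edges. For instance
  ∂[1,3,4] = [3,4] − [1,4] + [1,3],
  ∂[1,2,4] = [2,4] − [1,4] + [1,2].
As a 10×10 matrix over Z this has rank 6, with invariant factors (1,1,1,1,1,1).

∂_3: C_3 → C_2 sends each 3-simplex σ to the alternating sum Σ_i (−1)^i (σ with its i-th vertex removed). For instance
  ∂[0,1,2,3] = [1,2,3] − [0,2,3] + [0,1,3] − [0,1,2],
  ∂[1,2,3,4] = [2,3,4] − [1,3,4] + [1,2,4] − [1,2,3].
As a 10×5 matrix over Z this has rank 4, with invariant factors (1,1,1,1).

From H_k ≅ ker(∂_k) / im(∂_{k+1}) we obtain:

  H_1: rank ker ∂_1 − rank ∂_2 = (10 − 4) − 6 = 0, and the invariant factors of ∂_2 are all 1, so H_1 ≅ 0.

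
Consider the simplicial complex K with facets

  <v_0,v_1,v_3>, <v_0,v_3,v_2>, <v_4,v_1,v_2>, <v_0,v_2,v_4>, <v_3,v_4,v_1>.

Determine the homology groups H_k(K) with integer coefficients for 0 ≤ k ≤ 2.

H_0 ≅ Z,  H_1 ≅ Z,  H_2 = 0.

K has 5 vertices, 10 edges, 5 triangles.
rank ∂_0 = 0, rank ∂_1 = 4 ⇒ b_0 = 5 − 0 − 4 = 1; all invariant factors of ∂_1 are 1 so no torsion. So H_0 ≅ Z.
rank ∂_1 = 4, rank ∂_2 = 5 ⇒ b_1 = 10 − 4 − 5 = 1; all invariant factors of ∂_2 are 1 so no torsion. So H_1 ≅ Z.
rank ∂_2 = 5, rank ∂_3 = 0 ⇒ b_2 = 5 − 5 − 0 = 0. So H_2 ≅ 0.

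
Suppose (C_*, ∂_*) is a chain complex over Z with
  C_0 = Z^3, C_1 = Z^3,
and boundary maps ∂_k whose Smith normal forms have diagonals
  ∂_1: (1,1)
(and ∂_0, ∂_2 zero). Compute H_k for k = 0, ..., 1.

H_0 = Z,  H_1 = Z.

H_0: b_0 = 3 − 0 − 2 = 1; torsion from ∂_1 factors > 1: none. So H_0 = Z.
H_1: b_1 = 3 − 2 − 0 = 1; torsion from ∂_2 factors > 1: none. So H_1 = Z.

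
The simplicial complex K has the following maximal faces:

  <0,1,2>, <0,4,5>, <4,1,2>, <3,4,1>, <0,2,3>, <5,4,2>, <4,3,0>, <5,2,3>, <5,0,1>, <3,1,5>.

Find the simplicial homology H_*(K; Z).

Fix the vertex order 0 < 1 < 2 < 3 < 4 < 5 and write every simplex with vertices in increasing order. Then dim K = 2 and the simplices of K are:

  0-simplices (6): [0], [1], [2], [3], [4], [5]
  1-simplices (15): [0,1], [0,2], [0,3], [0,4], [0,5], [1,2], [1,3], [1,4], [1,5], [2,3], [2,4], [2,5], [3,4], [3,5], [4,5]
  2-simplices (10): [0,1,2], [0,1,5], [0,2,3], [0,3,4], [0,4,5], [1,2,4], [1,3,4], [1,3,5], [2,3,5], [2,4,5]

giving chain groups C_0 ≅ Z^6, C_1 ≅ Z^15, C_2 ≅ Z^10.

Boundary ∂_1: C_1 → C_0 maps an edge to its endpoints' difference, ∂[p,q] = q − p.
This gives a 6×15 integer matrix of rank 5; reducing to Smith normal form yields diagonal entries (1,1,1,1,1).

Boundary ∂_2: C_2 → C_1 maps a triangle to the signed sum of its edges. For instance
  ∂[0,3,4] = [3,4] − [0,4] + [0,3],
  ∂[0,1,2] = [1,2] − [0,2] + [0,1].
The resulting 15×10 matrix has rank 10, and its Smith normal form has invariant factors (1,1,1,1,1,1,1,1,1,2).

Now H_k = ker ∂_k / im ∂_{k+1}, so:

  H_0: rank C_0 − rank ∂_1 = 6 − 5 = 1, and the invariant factors of ∂_1 are all 1, so H_0 ≅ Z.
  H_1: rank ker ∂_1 − rank ∂_2 = (15 − 5) − 10 = 0, and ∂_2 has invariant factor 2 > 1, so H_1 ≅ Z/2Z.
  H_2: rank ker ∂_2 − rank ∂_3 = (10 − 10) − 0 = 0, and there is no ∂_3, so H_2 ≅ 0.

As a check, the Euler characteristic is 6 − 15 + 10 = 1, which agrees with 1 − 0 + 0 = 1.

H_0 = Z,  H_1 = Z/2Z,  H_2 = 0.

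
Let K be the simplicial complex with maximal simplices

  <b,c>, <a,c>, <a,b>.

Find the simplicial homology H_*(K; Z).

H_0 ≅ Z,  H_1 ≅ Z.

K has 3 vertices, 3 edges.
rank ∂_0 = 0, rank ∂_1 = 2 ⇒ b_0 = 3 − 0 − 2 = 1; all invariant factors of ∂_1 are 1 so no torsion. So H_0 = Z.
rank ∂_1 = 2, rank ∂_2 = 0 ⇒ b_1 = 3 − 2 − 0 = 1. So H_1 = Z.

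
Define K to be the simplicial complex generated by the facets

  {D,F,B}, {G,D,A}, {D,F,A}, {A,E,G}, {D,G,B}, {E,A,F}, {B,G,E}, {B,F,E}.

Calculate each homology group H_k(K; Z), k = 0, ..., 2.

We work with the vertex ordering A < B < D < E < F < G. The simplices of K, each written with vertices in increasing order, are:

  0-simplices (6): A, B, D, E, F, G
  1-simplices (12): AD, AE, AF, AG, BD, BE, BF, BG, DF, DG, EF, EG
  2-simplices (8): ADF, ADG, AEF, AEG, BDF, BDG, BEF, BEG

giving chain groups C_0 ≅ Z^6, C_1 ≅ Z^12, C_2 ≅ Z^8.

The boundary map ∂_1: C_1 → C_0 is given by ∂[p,q] = [q] − [p].
This gives a 6×12 integer matrix of rank 5; reducing to Smith normal form yields diagonal entries (1,1,1,1,1).

Boundary ∂_2: C_2 → C_1 acts by ∂[p,q,r] = [q,r] − [p,r] + [p,q]. For instance
  ∂BEF = EF − BF + BE,
  ∂ADG = DG − AG + AD.
As a 12×8 matrix over Z this has rank 7, with invariant factors (1,1,1,1,1,1,1).

Reading off H_k = ker ∂_k / im ∂_{k+1}:

  H_0: rank C_0 − rank ∂_1 = 6 − 5 = 1, and the invariant factors of ∂_1 are all 1, so H_0 ≅ Z.
  H_1: rank ker ∂_1 − rank ∂_2 = (12 − 5) − 7 = 0, and the invariant factors of ∂_2 are all 1, so H_1 ≅ 0.
  H_2: rank ker ∂_2 − rank ∂_3 = (8 − 7) − 0 = 1, and there is no ∂_3, so H_2 ≅ Z.

As a check, the Euler characteristic is 6 − 12 + 8 = 2, which agrees with 1 − 0 + 1 = 2.
(K is a triangulation of the 2-sphere S^2.)

H_0 = Z,  H_1 = 0,  H_2 = Z.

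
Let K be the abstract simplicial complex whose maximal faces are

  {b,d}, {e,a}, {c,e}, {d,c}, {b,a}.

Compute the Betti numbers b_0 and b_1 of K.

Order the vertices as a < b < c < d < e. Listing each simplex with vertices in this order, K has dimension 1 with simplices:

  0-simplices (5): a, b, c, d, e
  1-simplices (5): ab, ae, bd, cd, ce

so the chain groups are C_0 ≅ Z^5, C_1 ≅ Z^5.

∂_1: C_1 → C_0 is given by ∂[p,q] = [q] − [p].
The 5×5 boundary matrix has rank 4 and Smith normal form diag(1,1,1,1).

Reading off H_k = ker ∂_k / im ∂_{k+1}:

  H_0: rank C_0 − rank ∂_1 = 5 − 4 = 1, and the invariant factors of ∂_1 are all 1, so H_0 = Z.
  H_1: rank ker ∂_1 − rank ∂_2 = (5 − 4) − 0 = 1, and there is no ∂_2, so H_1 = Z.

(K is a triangulation of the circle S^1.)

Hence the Betti numbers are b_0 = 1, b_1 = 1.

b_0 = 1, b_1 = 1.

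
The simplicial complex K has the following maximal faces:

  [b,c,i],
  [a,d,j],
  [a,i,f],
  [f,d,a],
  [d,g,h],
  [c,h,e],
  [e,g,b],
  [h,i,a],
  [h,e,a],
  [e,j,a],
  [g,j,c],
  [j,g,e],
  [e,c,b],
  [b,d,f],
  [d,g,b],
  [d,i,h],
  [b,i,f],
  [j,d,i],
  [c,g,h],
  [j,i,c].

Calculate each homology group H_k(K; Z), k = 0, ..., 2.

We work with the vertex ordering a < b < c < d < e < f < g < h < i < j. The simplices of K, each written with vertices in increasing order, are:

  0-simplices (10): a, b, c, d, e, f, g, h, i, j
  1-simplices (30): ad, ae, af, ah, ai, aj, bc, bd, be, bf, bg, bi, ce, cg, ch, ci, cj, df, dg, dh, di, dj, eg, eh, ej, fi, gh, gj, hi, ij
  2-simplices (20): adf, adj, aeh, aej, afi, ahi, bce, bci, bdf, bdg, beg, bfi, ceh, cgh, cgj, cij, dgh, dhi, dij, egj

Hence C_0 ≅ Z^10, C_1 ≅ Z^30, C_2 ≅ Z^20.

The boundary map ∂_1: C_1 → C_0 sends each edge [p,q] (with p < q) to q − p. For instance
  ∂ej = j − e.
The 10×30 boundary matrix has rank 9 and Smith normal form diag(1,1,1,1,1,1,1,1,1).

The boundary map ∂_2: C_2 → C_1 acts by ∂[p,q,r] = [q,r] − [p,r] + [p,q]. For instance
  ∂ceh = eh − ch + ce,
  ∂dhi = hi − di + dh.
As a 30×20 matrix over Z this has rank 20, with invariant factors (1,1,1,1,1,1,1,1,1,1,1,1,1,1,1,1,1,1,1,2).

Now H_k = ker ∂_k / im ∂_{k+1}, so:

  H_0: rank C_0 − rank ∂_1 = 10 − 9 = 1, and the invariant factors of ∂_1 are all 1, so H_0 = Z.
  H_1: rank ker ∂_1 − rank ∂_2 = (30 − 9) − 20 = 1, and ∂_2 has invariant factor 2 > 1, so H_1 = Z ⊕ Z/2.
  H_2: rank ker ∂_2 − rank ∂_3 = (20 − 20) − 0 = 0, and there is no ∂_3, so H_2 = 0.

(K is a triangulation of the Klein bottle.)

H_0 ≅ Z,  H_1 ≅ Z ⊕ Z/2,  H_2 = 0.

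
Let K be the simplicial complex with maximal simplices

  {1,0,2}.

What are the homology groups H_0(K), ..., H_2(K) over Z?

Take the total order 0 < 1 < 2 on the vertex set. Then K (dimension 2) consists of the simplices:

  0-simplices (3): [0], [1], [2]
  1-simplices (3): [0,1], [0,2], [1,2]
  2-simplices (1): [0,1,2]

Hence C_0 ≅ Z^3, C_1 ≅ Z^3, C_2 ≅ Z^1.

Boundary ∂_1: C_1 → C_0 maps an edge to its endpoints' difference, ∂[p,q] = q − p. For instance
  ∂[1,2] = [2] − [1].
The resulting 3×3 matrix has rank 2, and its Smith normal form has invariant factors (1,1).

The boundary map ∂_2: C_2 → C_1 acts by ∂[p,q,r] = [q,r] − [p,r] + [p,q]. For instance
  ∂[0,1,2] = [1,2] − [0,2] + [0,1].
This gives a 3×1 integer matrix of rank 1; reducing to Smith normal form yields diagonal entries (1).

From H_k ≅ ker(∂_k) / im(∂_{k+1}) we obtain:

  H_0: rank C_0 − rank ∂_1 = 3 − 2 = 1, and the invariant factors of ∂_1 are all 1, so H_0 ≅ Z.
  H_1: rank ker ∂_1 − rank ∂_2 = (3 − 2) − 1 = 0, and the invariant factors of ∂_2 are all 1, so H_1 ≅ 0.
  H_2: rank ker ∂_2 − rank ∂_3 = (1 − 1) − 0 = 0, and there is no ∂_3, so H_2 ≅ 0.

H_0 = Z,  H_1 = 0,  H_2 = 0.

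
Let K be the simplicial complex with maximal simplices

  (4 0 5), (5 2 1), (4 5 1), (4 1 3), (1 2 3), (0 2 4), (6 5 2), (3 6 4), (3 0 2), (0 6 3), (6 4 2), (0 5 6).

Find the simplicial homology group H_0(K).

Order the vertices as 0 < 1 < 2 < 3 < 4 < 5 < 6. Listing each simplex with vertices in this order, K has dimension 2 with simplices:

  0-simplices (7): [0], [1], [2], [3], [4], [5], [6]
  1-simplices (18): [0,2], [0,3], [0,4], [0,5], [0,6], [1,2], [1,3], [1,4], [1,5], [2,3], [2,4], [2,5], [2,6], [3,4], [3,6], [4,5], [4,6], [5,6]
  2-simplices (12): [0,2,3], [0,2,4], [0,3,6], [0,4,5], [0,5,6], [1,2,3], [1,2,5], [1,3,4], [1,4,5], [2,4,6], [2,5,6], [3,4,6]

so the chain groups are C_0 ≅ Z^7, C_1 ≅ Z^18, C_2 ≅ Z^12.

∂_1: C_1 → C_0 is given by ∂[p,q] = [q] − [p].
This gives a 7×18 integer matrix of rank 6; reducing to Smith normal form yields diagonal entries (1,1,1,1,1,1).

Boundary ∂_2: C_2 → C_1 sends each 2-simplex [p,q,r] to [q,r] − [p,r] + [p,q]. For instance
  ∂[1,4,5] = [4,5] − [1,5] + [1,4],
  ∂[1,2,5] = [2,5] − [1,5] + [1,2].
As a 18×12 matrix over Z this has rank 12, with invariant factors (1,1,1,1,1,1,1,1,1,1,1,2).

Reading off H_k = ker ∂_k / im ∂_{k+1}:

  H_0: rank C_0 − rank ∂_1 = 7 − 6 = 1, and the invariant factors of ∂_1 are all 1, so H_0 = Z.

(K is a triangulation of the real projective plane RP^2.)

H_0 ≅ Z.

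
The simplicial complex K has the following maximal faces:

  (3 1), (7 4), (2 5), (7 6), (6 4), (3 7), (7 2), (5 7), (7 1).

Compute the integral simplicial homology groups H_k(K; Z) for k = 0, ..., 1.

H_0 ≅ Z,  H_1 ≅ Z^3.

We work with the vertex ordering 1 < 2 < 3 < 4 < 5 < 6 < 7. The simplices of K, each written with vertices in increasing order, are:

  0-simplices (7): [1], [2], [3], [4], [5], [6], [7]
  1-simplices (9): [1,3], [1,7], [2,5], [2,7], [3,7], [4,6], [4,7], [5,7], [6,7]

Hence C_0 ≅ Z^7, C_1 ≅ Z^9.

The boundary map ∂_1: C_1 → C_0 sends each edge [p,q] (with p < q) to q − p. For instance
  ∂[5,7] = [7] − [5].
The resulting 7×9 matrix has rank 6, and its Smith normal form has invariant factors (1,1,1,1,1,1).

From H_k ≅ ker(∂_k) / im(∂_{k+1}) we obtain:

  H_0: rank C_0 − rank ∂_1 = 7 − 6 = 1, and the invariant factors of ∂_1 are all 1, so H_0 = Z.
  H_1: rank ker ∂_1 − rank ∂_2 = (9 − 6) − 0 = 3, and there is no ∂_2, so H_1 = Z^3.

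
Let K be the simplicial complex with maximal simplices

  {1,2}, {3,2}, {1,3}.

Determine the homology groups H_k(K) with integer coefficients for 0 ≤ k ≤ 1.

Fix the vertex order 1 < 2 < 3 and write every simplex with vertices in increasing order. Then dim K = 1 and the simplices of K are:

  0-simplices (3): [1], [2], [3]
  1-simplices (3): [1,2], [1,3], [2,3]

so the chain groups are C_0 ≅ Z^3, C_1 ≅ Z^3.

Boundary ∂_1: C_1 → C_0 is given by ∂[p,q] = [q] − [p]. For instance
  ∂[1,2] = [2] − [1].
This gives a 3×3 integer matrix of rank 2; reducing to Smith normal form yields diagonal entries (1,1).

Computing H_k = (kernel of ∂_k) / (image of ∂_{k+1}):

  H_0: rank C_0 − rank ∂_1 = 3 − 2 = 1, and the invariant factors of ∂_1 are all 1, so H_0 ≅ Z.
  H_1: rank ker ∂_1 − rank ∂_2 = (3 − 2) − 0 = 1, and there is no ∂_2, so H_1 ≅ Z.

As a check, the Euler characteristic is 3 − 3 = 0, which agrees with 1 − 1 = 0.
(K is a triangulation of the circle S^1.)

H_0 = Z,  H_1 = Z.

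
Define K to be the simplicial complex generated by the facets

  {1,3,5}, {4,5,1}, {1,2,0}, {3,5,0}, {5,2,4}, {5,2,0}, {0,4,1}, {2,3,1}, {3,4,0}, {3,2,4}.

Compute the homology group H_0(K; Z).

We work with the vertex ordering 0 < 1 < 2 < 3 < 4 < 5. The simplices of K, each written with vertices in increasing order, are:

  0-simplices (6): [0], [1], [2], [3], [4], [5]
  1-simplices (15): [0,1], [0,2], [0,3], [0,4], [0,5], [1,2], [1,3], [1,4], [1,5], [2,3], [2,4], [2,5], [3,4], [3,5], [4,5]
  2-simplices (10): [0,1,2], [0,1,4], [0,2,5], [0,3,4], [0,3,5], [1,2,3], [1,3,5], [1,4,5], [2,3,4], [2,4,5]

Hence C_0 ≅ Z^6, C_1 ≅ Z^15, C_2 ≅ Z^10.

∂_1: C_1 → C_0 maps an edge to its endpoints' difference, ∂[p,q] = q − p. For instance
  ∂[0,5] = [5] − [0].
This gives a 6×15 integer matrix of rank 5; reducing to Smith normal form yields diagonal entries (1,1,1,1,1).

The boundary map ∂_2: C_2 → C_1 sends each 2-simplex [p,q,r] to [q,r] − [p,r] + [p,q]. For instance
  ∂[2,4,5] = [4,5] − [2,5] + [2,4],
  ∂[0,1,4] = [1,4] − [0,4] + [0,1].
This gives a 15×10 integer matrix of rank 10; reducing to Smith normal form yields diagonal entries (1,1,1,1,1,1,1,1,1,2).

Reading off H_k = ker ∂_k / im ∂_{k+1}:

  H_0: rank C_0 − rank ∂_1 = 6 − 5 = 1, and the invariant factors of ∂_1 are all 1, so H_0 ≅ Z.

H_0 = Z.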